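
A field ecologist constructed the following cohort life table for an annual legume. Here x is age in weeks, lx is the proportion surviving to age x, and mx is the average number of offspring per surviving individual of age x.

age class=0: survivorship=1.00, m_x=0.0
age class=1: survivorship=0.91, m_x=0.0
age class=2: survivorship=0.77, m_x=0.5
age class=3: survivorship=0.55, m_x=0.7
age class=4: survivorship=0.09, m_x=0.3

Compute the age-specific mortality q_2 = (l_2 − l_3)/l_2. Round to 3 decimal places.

q_2 = (l_2 − l_3) / l_2 = (0.77 − 0.55) / 0.77
     = 0.22 / 0.77 = 0.285714… → 0.286

0.286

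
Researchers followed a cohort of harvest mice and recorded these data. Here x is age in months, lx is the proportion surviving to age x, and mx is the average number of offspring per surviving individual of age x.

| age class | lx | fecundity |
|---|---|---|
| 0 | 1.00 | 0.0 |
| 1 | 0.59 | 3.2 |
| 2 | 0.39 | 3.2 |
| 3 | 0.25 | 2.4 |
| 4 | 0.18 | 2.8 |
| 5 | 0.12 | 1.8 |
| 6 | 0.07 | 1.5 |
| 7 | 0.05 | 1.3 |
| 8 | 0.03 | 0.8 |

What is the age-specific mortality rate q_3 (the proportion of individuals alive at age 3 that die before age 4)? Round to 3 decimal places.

0.280

q_3 = (l_3 − l_4) / l_3 = (0.25 − 0.18) / 0.25
     = 0.07 / 0.25 = 0.28 → 0.280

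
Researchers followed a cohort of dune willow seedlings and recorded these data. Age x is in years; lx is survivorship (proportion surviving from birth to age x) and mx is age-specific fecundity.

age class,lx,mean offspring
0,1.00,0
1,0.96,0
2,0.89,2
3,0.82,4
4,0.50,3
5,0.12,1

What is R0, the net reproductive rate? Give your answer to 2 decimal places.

6.68

lx·mx by age: 0, 0, 1.78, 3.28, 1.5, 0.12
R0 = Σ lx·mx = 6.68 → 6.68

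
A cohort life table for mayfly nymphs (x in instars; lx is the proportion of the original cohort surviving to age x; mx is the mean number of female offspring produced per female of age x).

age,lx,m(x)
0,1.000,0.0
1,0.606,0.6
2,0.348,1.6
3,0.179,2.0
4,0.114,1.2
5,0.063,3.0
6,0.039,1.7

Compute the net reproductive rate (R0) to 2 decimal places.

1.67

lx·mx by age: 0, 0.3636, 0.5568, 0.358, 0.1368, 0.189, 0.0663
R0 = Σ lx·mx = 1.6705 → 1.67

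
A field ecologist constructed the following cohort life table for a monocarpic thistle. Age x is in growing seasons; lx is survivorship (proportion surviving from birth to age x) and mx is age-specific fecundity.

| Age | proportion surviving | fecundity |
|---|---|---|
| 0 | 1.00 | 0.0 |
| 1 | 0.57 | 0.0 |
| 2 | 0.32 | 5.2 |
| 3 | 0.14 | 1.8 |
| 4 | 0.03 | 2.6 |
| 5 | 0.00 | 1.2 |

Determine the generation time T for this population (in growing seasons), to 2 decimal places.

lx·mx: 0, 0, 1.664, 0.252, 0.078, 0 → R0 = 1.994
x·lx·mx: 0, 0, 3.328, 0.756, 0.312, 0 → Σ = 4.396
T = 4.396 / 1.994 = 2.204614… → 2.20

2.20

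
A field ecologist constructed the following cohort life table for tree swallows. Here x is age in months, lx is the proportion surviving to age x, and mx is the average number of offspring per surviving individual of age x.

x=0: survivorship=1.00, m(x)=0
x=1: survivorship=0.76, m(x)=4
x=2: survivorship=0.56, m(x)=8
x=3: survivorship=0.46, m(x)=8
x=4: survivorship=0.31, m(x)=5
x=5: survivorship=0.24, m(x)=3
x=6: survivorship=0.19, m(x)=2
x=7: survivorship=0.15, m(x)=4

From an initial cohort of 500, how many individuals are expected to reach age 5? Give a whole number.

120

Expected survivors = N0 · l_5 = 500 × 0.24 = 120 → 120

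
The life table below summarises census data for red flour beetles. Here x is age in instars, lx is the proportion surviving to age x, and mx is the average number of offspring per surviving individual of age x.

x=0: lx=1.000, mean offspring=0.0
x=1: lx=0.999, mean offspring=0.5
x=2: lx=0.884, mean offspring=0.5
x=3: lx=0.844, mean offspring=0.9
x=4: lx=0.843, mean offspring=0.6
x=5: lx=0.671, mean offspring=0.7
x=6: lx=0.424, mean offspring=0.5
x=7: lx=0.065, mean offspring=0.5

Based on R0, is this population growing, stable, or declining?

R0 = Σ lx·mx = 0 + 0.4995 + 0.442 + 0.7596 + 0.5058 + 0.4697 + 0.212 + 0.0325 = 2.9211
R0 > 1, so the population is growing.

growing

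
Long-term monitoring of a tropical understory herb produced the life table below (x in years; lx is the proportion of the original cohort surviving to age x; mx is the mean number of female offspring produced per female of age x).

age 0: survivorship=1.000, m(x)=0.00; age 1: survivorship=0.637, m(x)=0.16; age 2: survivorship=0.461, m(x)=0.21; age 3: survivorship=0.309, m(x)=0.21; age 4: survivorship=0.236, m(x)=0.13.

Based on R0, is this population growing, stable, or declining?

R0 = Σ lx·mx = 0 + 0.10192 + 0.09681 + 0.06489 + 0.03068 = 0.2943
R0 < 1, so the population is declining.

declining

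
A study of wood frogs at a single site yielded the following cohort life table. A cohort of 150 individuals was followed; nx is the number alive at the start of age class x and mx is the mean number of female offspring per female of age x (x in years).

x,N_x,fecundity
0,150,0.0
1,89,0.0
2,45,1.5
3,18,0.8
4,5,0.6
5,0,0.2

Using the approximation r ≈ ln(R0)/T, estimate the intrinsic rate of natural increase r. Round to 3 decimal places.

-0.254

lx = nx/n0 = nx/150: 1, 0.59333…, 0.3, 0.12, 0.03333…, 0
R0 = Σ lx·mx = 0 + 0 + 0.45 + 0.096 + 0.02… + 0 = 0.566…
Σ x·lx·mx = 1.268…; T = 1.268…/0.566… = 2.24028…
r ≈ ln(R0)/T = ln(0.566…)/2.24028… = -0.25406… → -0.254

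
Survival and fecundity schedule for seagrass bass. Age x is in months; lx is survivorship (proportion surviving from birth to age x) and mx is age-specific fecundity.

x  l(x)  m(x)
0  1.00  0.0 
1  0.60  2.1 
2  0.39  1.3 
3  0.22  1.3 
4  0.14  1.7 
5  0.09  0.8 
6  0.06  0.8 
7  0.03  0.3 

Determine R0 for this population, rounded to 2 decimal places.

lx·mx by age: 0, 1.26, 0.507, 0.286, 0.238, 0.072, 0.048, 0.009
R0 = Σ lx·mx = 2.42 → 2.42

2.42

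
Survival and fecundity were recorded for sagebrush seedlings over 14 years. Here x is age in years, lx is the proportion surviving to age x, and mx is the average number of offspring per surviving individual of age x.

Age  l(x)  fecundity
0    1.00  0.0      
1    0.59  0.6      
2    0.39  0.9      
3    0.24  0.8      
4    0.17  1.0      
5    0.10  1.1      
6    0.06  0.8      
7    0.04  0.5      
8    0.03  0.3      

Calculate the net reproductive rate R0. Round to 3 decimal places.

lx·mx by age: 0, 0.354, 0.351, 0.192, 0.17, 0.11, 0.048, 0.02, 0.009
R0 = Σ lx·mx = 1.254 → 1.254

1.254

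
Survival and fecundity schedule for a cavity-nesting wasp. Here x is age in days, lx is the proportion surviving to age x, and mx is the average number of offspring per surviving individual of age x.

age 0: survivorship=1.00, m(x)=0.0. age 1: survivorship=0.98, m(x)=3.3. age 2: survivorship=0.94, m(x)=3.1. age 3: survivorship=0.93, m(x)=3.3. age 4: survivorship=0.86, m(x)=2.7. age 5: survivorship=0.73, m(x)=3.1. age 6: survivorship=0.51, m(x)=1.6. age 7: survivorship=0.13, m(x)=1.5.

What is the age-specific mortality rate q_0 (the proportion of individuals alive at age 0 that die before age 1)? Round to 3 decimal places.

0.020

q_0 = (l_0 − l_1) / l_0 = (1 − 0.98) / 1
     = 0.02 / 1 = 0.02 → 0.020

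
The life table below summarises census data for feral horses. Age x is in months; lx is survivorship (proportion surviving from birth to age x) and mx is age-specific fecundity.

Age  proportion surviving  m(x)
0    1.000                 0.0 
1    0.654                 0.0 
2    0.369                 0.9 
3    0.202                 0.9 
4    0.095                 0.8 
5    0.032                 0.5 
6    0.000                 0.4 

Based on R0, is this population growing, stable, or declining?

declining

R0 = Σ lx·mx = 0 + 0 + 0.3321 + 0.1818 + 0.076 + 0.016 + 0 = 0.6059
R0 < 1, so the population is declining.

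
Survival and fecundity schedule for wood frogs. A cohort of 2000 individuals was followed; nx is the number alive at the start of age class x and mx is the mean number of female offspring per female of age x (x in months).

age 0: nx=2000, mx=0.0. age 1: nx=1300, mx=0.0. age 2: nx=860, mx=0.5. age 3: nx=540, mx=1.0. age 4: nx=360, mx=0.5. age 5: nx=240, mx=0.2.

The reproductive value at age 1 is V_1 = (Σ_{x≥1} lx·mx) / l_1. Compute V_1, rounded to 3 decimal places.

0.922

lx = nx/n0 = nx/2000: 1, 0.65, 0.43, 0.27, 0.18, 0.12
lx·mx for x ≥ 1: 0, 0.215, 0.27, 0.09, 0.024 → sum = 0.599
V_1 = 0.599 / l_1 = 0.599 / 0.65 = 0.921538… → 0.922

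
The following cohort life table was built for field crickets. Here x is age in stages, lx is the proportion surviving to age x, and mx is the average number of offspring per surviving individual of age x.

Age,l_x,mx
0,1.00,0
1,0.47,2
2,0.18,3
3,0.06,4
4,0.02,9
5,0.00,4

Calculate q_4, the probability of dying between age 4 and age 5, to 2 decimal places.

q_4 = (l_4 − l_5) / l_4 = (0.02 − 0) / 0.02
     = 0.02 / 0.02 = 1 → 1.00

1.00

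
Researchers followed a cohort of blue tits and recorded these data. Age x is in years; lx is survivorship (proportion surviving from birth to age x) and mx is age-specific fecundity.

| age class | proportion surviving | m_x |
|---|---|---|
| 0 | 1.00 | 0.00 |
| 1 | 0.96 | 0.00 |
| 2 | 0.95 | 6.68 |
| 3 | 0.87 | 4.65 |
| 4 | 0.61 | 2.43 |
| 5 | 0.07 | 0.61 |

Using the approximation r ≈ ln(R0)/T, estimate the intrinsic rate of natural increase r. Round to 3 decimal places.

R0 = Σ lx·mx = 0 + 0 + 6.346 + 4.0455 + 1.4823 + 0.0427 = 11.9165
Σ x·lx·mx = 30.9712; T = 30.9712/11.9165 = 2.59902…
r ≈ ln(R0)/T = ln(11.9165)/2.59902… = 0.95341… → 0.953

0.953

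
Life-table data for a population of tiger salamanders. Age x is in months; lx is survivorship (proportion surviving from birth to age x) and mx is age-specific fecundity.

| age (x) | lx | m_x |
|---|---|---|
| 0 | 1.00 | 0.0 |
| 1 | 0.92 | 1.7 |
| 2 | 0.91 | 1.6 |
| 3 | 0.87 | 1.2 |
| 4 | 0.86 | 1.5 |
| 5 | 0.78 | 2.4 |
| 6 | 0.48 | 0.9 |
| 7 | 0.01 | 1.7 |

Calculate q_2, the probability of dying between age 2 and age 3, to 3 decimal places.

q_2 = (l_2 − l_3) / l_2 = (0.91 − 0.87) / 0.91
     = 0.04 / 0.91 = 0.043956… → 0.044

0.044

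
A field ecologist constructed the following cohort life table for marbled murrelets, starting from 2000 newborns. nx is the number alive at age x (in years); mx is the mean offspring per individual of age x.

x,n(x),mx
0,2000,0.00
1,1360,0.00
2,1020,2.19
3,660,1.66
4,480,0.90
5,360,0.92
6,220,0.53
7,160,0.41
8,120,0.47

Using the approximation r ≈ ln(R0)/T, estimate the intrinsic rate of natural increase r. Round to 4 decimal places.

0.2625

lx = nx/n0 = nx/2000: 1, 0.68, 0.51, 0.33, 0.24, 0.18, 0.11, 0.08, 0.06
R0 = Σ lx·mx = 0 + 0 + 1.1169 + 0.5478 + 0.216 + 0.1656 + 0.0583 + 0.0328 + 0.0282 = 2.1656
Σ x·lx·mx = 6.3742; T = 6.3742/2.1656 = 2.94339…
r ≈ ln(R0)/T = ln(2.1656)/2.94339… = 0.26252… → 0.2625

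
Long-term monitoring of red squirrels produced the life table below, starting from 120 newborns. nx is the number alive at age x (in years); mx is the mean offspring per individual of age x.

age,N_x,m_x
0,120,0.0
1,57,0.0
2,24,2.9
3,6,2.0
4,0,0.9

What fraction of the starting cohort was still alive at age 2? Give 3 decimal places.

l_2 = n_2/n_0 = 24/120 = 0.2 → 0.200

0.200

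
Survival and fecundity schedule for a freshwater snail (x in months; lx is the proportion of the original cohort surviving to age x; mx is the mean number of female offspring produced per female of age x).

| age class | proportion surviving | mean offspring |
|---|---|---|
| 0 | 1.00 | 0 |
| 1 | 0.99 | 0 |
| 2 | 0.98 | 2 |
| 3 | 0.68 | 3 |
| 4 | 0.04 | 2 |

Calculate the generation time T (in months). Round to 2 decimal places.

2.54

lx·mx: 0, 0, 1.96, 2.04, 0.08 → R0 = 4.08
x·lx·mx: 0, 0, 3.92, 6.12, 0.32 → Σ = 10.36
T = 10.36 / 4.08 = 2.539216… → 2.54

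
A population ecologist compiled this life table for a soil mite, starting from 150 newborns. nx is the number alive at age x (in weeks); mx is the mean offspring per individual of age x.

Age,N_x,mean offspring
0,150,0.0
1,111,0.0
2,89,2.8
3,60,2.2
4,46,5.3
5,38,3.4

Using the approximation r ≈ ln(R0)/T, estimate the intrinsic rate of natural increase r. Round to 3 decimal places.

lx = nx/n0 = nx/150: 1, 0.74, 0.59333…, 0.4, 0.30667…, 0.25333…
R0 = Σ lx·mx = 0 + 0 + 1.66133… + 0.88 + 1.62533… + 0.86133… = 5.028…
Σ x·lx·mx = 16.770667…; T = 16.770667…/5.028… = 3.33545…
r ≈ ln(R0)/T = ln(5.028…)/3.33545… = 0.4842… → 0.484

0.484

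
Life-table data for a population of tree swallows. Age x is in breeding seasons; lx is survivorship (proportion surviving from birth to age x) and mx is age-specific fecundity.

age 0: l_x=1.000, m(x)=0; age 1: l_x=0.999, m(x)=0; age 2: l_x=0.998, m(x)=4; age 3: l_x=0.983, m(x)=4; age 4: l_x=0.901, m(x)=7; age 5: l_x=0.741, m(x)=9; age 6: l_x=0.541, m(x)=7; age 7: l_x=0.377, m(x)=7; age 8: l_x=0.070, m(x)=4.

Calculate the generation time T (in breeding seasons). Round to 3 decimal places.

lx·mx: 0, 0, 3.992, 3.932, 6.307, 6.669, 3.787, 2.639, 0.28 → R0 = 27.606
x·lx·mx: 0, 0, 7.984, 11.796, 25.228, 33.345, 22.722, 18.473, 2.24 → Σ = 121.788
T = 121.788 / 27.606 = 4.41165… → 4.412

4.412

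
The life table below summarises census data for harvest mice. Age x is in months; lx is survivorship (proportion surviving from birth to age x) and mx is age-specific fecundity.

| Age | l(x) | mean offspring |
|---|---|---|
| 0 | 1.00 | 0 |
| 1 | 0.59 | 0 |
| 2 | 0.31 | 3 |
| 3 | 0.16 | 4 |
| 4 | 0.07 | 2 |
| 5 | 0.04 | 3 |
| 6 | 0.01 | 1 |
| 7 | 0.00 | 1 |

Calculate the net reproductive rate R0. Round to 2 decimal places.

1.84

lx·mx by age: 0, 0, 0.93, 0.64, 0.14, 0.12, 0.01, 0
R0 = Σ lx·mx = 1.84 → 1.84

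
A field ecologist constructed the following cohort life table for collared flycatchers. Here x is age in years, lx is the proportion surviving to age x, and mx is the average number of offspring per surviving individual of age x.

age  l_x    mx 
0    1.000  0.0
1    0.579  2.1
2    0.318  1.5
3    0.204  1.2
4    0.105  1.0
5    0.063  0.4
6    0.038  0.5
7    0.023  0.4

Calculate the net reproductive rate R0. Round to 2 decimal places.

2.10

lx·mx by age: 0, 1.2159, 0.477, 0.2448, 0.105, 0.0252, 0.019, 0.0092
R0 = Σ lx·mx = 2.0961 → 2.10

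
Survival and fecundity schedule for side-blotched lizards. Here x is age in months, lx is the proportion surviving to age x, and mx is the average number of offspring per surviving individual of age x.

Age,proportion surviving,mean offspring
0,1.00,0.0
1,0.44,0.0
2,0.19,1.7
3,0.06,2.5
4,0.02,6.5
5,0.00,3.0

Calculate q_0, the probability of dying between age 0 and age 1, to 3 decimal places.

q_0 = (l_0 − l_1) / l_0 = (1 − 0.44) / 1
     = 0.56 / 1 = 0.56 → 0.560

0.560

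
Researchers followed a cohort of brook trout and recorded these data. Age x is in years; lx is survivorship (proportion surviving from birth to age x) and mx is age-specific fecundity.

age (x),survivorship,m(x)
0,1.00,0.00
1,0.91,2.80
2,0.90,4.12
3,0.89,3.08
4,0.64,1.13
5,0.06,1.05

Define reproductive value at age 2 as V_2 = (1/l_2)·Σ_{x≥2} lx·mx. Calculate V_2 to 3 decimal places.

8.039

lx·mx for x ≥ 2: 3.708, 2.7412, 0.7232, 0.063 → sum = 7.2354
V_2 = 7.2354 / l_2 = 7.2354 / 0.9 = 8.039333… → 8.039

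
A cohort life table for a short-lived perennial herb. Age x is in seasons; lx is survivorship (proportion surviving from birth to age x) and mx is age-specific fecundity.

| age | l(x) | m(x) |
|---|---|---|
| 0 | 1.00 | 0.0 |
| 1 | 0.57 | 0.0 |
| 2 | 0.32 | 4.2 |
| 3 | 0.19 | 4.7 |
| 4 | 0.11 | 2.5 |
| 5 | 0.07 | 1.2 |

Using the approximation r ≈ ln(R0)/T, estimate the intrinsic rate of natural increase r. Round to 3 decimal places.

R0 = Σ lx·mx = 0 + 0 + 1.344 + 0.893 + 0.275 + 0.084 = 2.596
Σ x·lx·mx = 6.887; T = 6.887/2.596 = 2.65293…
r ≈ ln(R0)/T = ln(2.596)/2.65293… = 0.35959… → 0.360

0.360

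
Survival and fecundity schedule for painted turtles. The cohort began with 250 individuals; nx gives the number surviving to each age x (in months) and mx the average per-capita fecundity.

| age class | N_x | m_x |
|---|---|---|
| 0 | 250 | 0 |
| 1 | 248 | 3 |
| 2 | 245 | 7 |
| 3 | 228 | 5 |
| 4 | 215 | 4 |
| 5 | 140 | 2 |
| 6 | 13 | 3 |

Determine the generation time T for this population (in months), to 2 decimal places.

2.65

lx = nx/n0 = nx/250: 1, 0.992, 0.98, 0.912, 0.86, 0.56, 0.052
lx·mx: 0, 2.976, 6.86, 4.56, 3.44, 1.12, 0.156 → R0 = 19.112
x·lx·mx: 0, 2.976, 13.72, 13.68, 13.76, 5.6, 0.936 → Σ = 50.672
T = 50.672 / 19.112 = 2.651319… → 2.65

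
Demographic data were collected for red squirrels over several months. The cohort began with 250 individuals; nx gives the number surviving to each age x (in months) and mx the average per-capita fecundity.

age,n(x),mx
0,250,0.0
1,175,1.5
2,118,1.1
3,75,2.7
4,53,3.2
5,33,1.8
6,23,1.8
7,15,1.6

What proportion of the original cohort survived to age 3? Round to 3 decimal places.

0.300

l_3 = n_3/n_0 = 75/250 = 0.3 → 0.300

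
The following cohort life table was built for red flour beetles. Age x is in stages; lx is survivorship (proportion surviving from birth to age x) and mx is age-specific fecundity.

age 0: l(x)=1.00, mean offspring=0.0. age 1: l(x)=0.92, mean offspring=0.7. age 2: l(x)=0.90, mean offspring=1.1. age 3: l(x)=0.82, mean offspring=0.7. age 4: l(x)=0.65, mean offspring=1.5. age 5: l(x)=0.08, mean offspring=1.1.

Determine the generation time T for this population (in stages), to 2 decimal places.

2.66

lx·mx: 0, 0.644, 0.99, 0.574, 0.975, 0.088 → R0 = 3.271
x·lx·mx: 0, 0.644, 1.98, 1.722, 3.9, 0.44 → Σ = 8.686
T = 8.686 / 3.271 = 2.655457… → 2.66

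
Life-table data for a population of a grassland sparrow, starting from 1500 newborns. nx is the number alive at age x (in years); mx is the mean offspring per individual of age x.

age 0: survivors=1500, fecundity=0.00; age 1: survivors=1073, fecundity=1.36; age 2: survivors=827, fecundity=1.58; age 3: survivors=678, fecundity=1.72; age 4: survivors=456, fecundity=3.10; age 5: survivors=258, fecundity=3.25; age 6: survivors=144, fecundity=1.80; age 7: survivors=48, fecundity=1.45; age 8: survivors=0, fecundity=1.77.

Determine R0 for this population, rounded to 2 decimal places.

4.34

lx = nx/n0 = nx/1500: 1, 0.71533…, 0.55133…, 0.452, 0.304, 0.172, 0.096, 0.032, 0
lx·mx by age: 0, 0.972853…, 0.871107…, 0.77744, 0.9424, 0.559, 0.1728, 0.0464, 0
R0 = Σ lx·mx = 4.342… → 4.34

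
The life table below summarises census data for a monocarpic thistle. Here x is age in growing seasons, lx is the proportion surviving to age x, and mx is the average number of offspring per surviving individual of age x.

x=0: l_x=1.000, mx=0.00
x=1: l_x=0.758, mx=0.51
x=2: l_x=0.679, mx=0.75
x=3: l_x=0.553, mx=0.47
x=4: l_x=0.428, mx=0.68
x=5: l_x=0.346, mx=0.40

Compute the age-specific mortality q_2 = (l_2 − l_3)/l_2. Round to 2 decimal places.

q_2 = (l_2 − l_3) / l_2 = (0.679 − 0.553) / 0.679
     = 0.126 / 0.679 = 0.185567… → 0.19

0.19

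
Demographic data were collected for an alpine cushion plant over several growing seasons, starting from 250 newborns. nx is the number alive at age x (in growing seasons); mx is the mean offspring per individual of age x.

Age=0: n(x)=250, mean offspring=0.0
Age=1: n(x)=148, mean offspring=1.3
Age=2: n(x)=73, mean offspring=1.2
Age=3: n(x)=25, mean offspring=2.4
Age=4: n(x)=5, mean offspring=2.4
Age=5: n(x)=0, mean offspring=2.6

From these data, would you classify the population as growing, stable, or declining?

lx = nx/n0 = nx/250: 1, 0.592, 0.292, 0.1, 0.02, 0
R0 = Σ lx·mx = 0 + 0.7696 + 0.3504 + 0.24 + 0.048 + 0 = 1.408
R0 > 1, so the population is growing.

growing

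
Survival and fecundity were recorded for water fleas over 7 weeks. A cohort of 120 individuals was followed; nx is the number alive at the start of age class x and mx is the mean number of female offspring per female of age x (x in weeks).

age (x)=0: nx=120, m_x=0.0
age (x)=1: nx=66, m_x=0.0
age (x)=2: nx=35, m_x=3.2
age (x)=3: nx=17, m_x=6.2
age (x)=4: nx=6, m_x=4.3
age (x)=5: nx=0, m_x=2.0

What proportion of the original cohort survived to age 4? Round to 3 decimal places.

l_4 = n_4/n_0 = 6/120 = 0.05 → 0.050

0.050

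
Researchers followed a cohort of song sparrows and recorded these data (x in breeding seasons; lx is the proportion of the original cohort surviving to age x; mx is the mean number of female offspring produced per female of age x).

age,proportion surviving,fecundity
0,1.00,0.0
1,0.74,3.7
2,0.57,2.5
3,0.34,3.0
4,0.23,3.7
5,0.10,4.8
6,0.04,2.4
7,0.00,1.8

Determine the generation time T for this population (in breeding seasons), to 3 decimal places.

lx·mx: 0, 2.738, 1.425, 1.02, 0.851, 0.48, 0.096, 0 → R0 = 6.61
x·lx·mx: 0, 2.738, 2.85, 3.06, 3.404, 2.4, 0.576, 0 → Σ = 15.028
T = 15.028 / 6.61 = 2.273525… → 2.274

2.274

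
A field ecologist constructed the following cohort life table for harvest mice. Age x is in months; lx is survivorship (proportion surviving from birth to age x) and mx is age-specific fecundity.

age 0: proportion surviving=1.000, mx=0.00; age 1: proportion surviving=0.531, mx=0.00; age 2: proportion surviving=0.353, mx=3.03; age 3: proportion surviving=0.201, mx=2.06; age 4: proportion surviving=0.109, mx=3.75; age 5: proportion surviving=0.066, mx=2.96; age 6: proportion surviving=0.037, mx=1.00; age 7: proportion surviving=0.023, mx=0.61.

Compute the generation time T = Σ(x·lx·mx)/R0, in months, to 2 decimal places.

lx·mx: 0, 0, 1.06959, 0.41406, 0.40875, 0.19536, 0.037, 0.01403 → R0 = 2.13879
x·lx·mx: 0, 0, 2.13918, 1.24218, 1.635, 0.9768, 0.222, 0.09821 → Σ = 6.31337
T = 6.31337 / 2.13879 = 2.951842… → 2.95

2.95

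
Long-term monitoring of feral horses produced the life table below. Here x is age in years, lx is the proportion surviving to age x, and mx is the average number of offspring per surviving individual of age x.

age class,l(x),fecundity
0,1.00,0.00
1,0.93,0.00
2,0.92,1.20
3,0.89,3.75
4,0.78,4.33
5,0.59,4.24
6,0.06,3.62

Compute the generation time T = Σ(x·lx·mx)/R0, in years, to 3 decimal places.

3.752

lx·mx: 0, 0, 1.104, 3.3375, 3.3774, 2.5016, 0.2172 → R0 = 10.5377
x·lx·mx: 0, 0, 2.208, 10.0125, 13.5096, 12.508, 1.3032 → Σ = 39.5413
T = 39.5413 / 10.5377 = 3.752365… → 3.752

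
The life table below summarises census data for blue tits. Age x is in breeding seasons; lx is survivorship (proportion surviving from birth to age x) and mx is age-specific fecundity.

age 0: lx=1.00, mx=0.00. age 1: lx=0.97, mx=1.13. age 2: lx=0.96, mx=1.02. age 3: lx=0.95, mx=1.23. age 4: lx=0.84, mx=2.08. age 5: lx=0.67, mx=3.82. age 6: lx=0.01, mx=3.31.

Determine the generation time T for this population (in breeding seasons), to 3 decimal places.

lx·mx: 0, 1.0961, 0.9792, 1.1685, 1.7472, 2.5594, 0.0331 → R0 = 7.5835
x·lx·mx: 0, 1.0961, 1.9584, 3.5055, 6.9888, 12.797, 0.1986 → Σ = 26.5444
T = 26.5444 / 7.5835 = 3.500284… → 3.500

3.500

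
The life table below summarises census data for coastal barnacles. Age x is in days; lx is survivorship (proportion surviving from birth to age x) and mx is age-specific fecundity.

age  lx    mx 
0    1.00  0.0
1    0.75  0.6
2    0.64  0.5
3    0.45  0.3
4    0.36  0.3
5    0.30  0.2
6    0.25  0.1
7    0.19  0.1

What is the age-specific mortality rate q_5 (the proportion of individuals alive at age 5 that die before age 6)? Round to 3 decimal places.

q_5 = (l_5 − l_6) / l_5 = (0.3 − 0.25) / 0.3
     = 0.05 / 0.3 = 0.166667… → 0.167

0.167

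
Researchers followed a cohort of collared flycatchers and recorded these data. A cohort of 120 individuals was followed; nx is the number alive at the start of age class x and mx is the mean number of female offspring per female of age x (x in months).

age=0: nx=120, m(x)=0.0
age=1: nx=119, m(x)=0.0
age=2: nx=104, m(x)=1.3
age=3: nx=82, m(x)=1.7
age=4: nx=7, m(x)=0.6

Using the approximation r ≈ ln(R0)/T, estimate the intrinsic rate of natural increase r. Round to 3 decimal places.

lx = nx/n0 = nx/120: 1, 0.99167…, 0.86667…, 0.68333…, 0.05833…
R0 = Σ lx·mx = 0 + 0 + 1.12667… + 1.16167… + 0.035… = 2.323333…
Σ x·lx·mx = 5.878333…; T = 5.878333…/2.323333… = 2.53013…
r ≈ ln(R0)/T = ln(2.323333…)/2.53013… = 0.33319… → 0.333

0.333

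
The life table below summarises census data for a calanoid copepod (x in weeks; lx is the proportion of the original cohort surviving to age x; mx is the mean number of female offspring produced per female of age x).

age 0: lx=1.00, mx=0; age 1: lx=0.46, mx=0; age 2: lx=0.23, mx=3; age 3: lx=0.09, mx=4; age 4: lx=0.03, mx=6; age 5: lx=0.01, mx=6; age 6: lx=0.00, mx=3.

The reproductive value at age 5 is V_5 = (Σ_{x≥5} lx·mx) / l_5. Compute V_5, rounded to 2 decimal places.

lx·mx for x ≥ 5: 0.06, 0 → sum = 0.06
V_5 = 0.06 / l_5 = 0.06 / 0.01 = 6 → 6.00

6.00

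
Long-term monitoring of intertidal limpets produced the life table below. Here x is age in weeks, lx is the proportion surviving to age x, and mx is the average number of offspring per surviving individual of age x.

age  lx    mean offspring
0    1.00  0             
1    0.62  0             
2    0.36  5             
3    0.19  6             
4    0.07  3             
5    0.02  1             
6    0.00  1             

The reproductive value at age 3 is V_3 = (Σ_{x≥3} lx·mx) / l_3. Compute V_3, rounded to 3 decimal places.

7.211

lx·mx for x ≥ 3: 1.14, 0.21, 0.02, 0 → sum = 1.37
V_3 = 1.37 / l_3 = 1.37 / 0.19 = 7.210526… → 7.211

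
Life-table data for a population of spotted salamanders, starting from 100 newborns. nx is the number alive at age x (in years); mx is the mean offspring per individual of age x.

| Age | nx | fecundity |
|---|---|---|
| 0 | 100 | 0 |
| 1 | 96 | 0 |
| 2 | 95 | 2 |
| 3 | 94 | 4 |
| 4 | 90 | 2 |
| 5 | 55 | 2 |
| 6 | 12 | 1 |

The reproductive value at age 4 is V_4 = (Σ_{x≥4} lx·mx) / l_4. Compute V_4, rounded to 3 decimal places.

3.356

lx = nx/n0 = nx/100: 1, 0.96, 0.95, 0.94, 0.9, 0.55, 0.12
lx·mx for x ≥ 4: 1.8, 1.1, 0.12 → sum = 3.02
V_4 = 3.02 / l_4 = 3.02 / 0.9 = 3.355556… → 3.356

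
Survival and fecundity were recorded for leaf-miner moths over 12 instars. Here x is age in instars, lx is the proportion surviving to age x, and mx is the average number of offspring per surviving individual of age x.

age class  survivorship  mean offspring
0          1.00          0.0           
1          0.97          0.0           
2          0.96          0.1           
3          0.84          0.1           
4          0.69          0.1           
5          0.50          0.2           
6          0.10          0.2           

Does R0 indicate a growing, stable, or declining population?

R0 = Σ lx·mx = 0 + 0 + 0.096 + 0.084 + 0.069 + 0.1 + 0.02 = 0.369
R0 < 1, so the population is declining.

declining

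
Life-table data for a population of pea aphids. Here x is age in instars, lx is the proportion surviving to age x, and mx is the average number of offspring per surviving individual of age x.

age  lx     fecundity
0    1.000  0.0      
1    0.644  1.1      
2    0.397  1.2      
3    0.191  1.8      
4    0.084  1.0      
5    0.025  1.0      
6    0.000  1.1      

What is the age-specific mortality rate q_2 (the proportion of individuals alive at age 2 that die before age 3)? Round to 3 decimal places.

0.519

q_2 = (l_2 − l_3) / l_2 = (0.397 − 0.191) / 0.397
     = 0.206 / 0.397 = 0.518892… → 0.519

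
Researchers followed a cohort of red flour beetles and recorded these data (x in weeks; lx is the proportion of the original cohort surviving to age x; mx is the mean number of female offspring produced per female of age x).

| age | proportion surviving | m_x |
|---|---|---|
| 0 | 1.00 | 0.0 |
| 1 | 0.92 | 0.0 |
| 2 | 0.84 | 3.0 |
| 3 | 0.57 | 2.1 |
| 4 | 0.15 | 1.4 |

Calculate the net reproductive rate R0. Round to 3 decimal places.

lx·mx by age: 0, 0, 2.52, 1.197, 0.21
R0 = Σ lx·mx = 3.927 → 3.927

3.927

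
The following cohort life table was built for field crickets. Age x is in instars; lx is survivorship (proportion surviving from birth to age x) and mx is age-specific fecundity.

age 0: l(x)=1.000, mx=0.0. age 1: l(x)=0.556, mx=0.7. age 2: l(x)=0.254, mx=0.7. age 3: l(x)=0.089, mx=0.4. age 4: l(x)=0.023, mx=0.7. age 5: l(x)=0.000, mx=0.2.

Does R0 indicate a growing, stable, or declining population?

declining

R0 = Σ lx·mx = 0 + 0.3892 + 0.1778 + 0.0356 + 0.0161 + 0 = 0.6187
R0 < 1, so the population is declining.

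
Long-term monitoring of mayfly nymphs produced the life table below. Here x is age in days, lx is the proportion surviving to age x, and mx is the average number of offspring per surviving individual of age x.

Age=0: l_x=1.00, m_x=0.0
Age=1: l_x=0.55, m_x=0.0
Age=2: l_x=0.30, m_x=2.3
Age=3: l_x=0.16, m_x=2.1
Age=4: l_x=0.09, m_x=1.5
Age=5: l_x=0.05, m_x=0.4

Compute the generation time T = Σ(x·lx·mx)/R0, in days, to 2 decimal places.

lx·mx: 0, 0, 0.69, 0.336, 0.135, 0.02 → R0 = 1.181
x·lx·mx: 0, 0, 1.38, 1.008, 0.54, 0.1 → Σ = 3.028
T = 3.028 / 1.181 = 2.563929… → 2.56

2.56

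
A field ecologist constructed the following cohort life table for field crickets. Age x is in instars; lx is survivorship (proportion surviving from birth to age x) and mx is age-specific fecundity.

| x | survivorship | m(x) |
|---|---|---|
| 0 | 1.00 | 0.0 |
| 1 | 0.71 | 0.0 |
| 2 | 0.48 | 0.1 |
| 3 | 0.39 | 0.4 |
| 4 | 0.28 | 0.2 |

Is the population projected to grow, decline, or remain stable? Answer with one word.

R0 = Σ lx·mx = 0 + 0 + 0.048 + 0.156 + 0.056 = 0.26
R0 < 1, so the population is declining.

declining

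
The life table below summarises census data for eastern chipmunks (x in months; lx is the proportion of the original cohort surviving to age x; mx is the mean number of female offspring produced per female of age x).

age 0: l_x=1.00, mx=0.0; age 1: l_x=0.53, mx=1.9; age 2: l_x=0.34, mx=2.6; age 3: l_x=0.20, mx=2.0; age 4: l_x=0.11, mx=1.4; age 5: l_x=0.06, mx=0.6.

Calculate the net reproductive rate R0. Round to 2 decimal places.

2.48

lx·mx by age: 0, 1.007, 0.884, 0.4, 0.154, 0.036
R0 = Σ lx·mx = 2.481 → 2.48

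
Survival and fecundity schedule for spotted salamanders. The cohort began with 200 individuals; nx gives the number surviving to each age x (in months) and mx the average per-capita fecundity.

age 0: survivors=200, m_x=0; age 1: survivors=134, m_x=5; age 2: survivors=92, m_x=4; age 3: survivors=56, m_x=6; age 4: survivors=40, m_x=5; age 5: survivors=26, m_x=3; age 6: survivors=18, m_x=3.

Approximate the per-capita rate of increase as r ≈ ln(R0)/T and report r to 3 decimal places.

0.931

lx = nx/n0 = nx/200: 1, 0.67, 0.46, 0.28, 0.2, 0.13, 0.09
R0 = Σ lx·mx = 0 + 3.35 + 1.84 + 1.68 + 1 + 0.39 + 0.27 = 8.53
Σ x·lx·mx = 19.64; T = 19.64/8.53 = 2.30246…
r ≈ ln(R0)/T = ln(8.53)/2.30246… = 0.931… → 0.931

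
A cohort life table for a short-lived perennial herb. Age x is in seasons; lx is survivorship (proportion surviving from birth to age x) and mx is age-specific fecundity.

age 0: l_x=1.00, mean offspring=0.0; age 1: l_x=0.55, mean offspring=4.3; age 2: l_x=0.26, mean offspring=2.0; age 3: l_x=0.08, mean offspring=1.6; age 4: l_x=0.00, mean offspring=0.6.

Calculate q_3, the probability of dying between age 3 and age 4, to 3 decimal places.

q_3 = (l_3 − l_4) / l_3 = (0.08 − 0) / 0.08
     = 0.08 / 0.08 = 1 → 1.000

1.000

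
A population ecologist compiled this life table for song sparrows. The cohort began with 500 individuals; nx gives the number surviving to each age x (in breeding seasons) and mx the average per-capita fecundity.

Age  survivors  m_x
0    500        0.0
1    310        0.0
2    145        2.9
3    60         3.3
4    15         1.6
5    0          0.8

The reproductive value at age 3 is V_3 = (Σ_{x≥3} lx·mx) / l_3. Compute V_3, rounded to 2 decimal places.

lx = nx/n0 = nx/500: 1, 0.62, 0.29, 0.12, 0.03, 0
lx·mx for x ≥ 3: 0.396, 0.048, 0 → sum = 0.444
V_3 = 0.444 / l_3 = 0.444 / 0.12 = 3.7 → 3.70

3.70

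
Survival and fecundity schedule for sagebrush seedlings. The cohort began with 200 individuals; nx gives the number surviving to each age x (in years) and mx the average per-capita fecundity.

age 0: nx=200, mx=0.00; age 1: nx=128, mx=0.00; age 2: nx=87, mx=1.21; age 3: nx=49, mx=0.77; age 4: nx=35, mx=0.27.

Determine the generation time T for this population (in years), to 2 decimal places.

lx = nx/n0 = nx/200: 1, 0.64, 0.435, 0.245, 0.175
lx·mx: 0, 0, 0.52635, 0.18865, 0.04725 → R0 = 0.76225
x·lx·mx: 0, 0, 1.0527, 0.56595, 0.189 → Σ = 1.80765
T = 1.80765 / 0.76225 = 2.371466… → 2.37

2.37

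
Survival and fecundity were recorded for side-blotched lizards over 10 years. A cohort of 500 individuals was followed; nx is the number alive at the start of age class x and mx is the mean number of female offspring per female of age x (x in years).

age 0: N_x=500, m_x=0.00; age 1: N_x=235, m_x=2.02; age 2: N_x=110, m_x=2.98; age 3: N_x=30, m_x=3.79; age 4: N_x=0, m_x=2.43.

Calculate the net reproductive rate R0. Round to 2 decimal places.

1.83

lx = nx/n0 = nx/500: 1, 0.47, 0.22, 0.06, 0
lx·mx by age: 0, 0.9494, 0.6556, 0.2274, 0
R0 = Σ lx·mx = 1.8324 → 1.83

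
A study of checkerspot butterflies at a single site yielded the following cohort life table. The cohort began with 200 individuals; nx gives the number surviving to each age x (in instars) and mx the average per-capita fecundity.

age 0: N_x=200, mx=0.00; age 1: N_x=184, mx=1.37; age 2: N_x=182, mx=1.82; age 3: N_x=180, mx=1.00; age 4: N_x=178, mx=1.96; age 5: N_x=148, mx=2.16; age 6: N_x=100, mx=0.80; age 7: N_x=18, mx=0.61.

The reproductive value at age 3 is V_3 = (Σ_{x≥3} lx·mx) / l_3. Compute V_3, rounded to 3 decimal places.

lx = nx/n0 = nx/200: 1, 0.92, 0.91, 0.9, 0.89, 0.74, 0.5, 0.09
lx·mx for x ≥ 3: 0.9, 1.7444, 1.5984, 0.4, 0.0549 → sum = 4.6977
V_3 = 4.6977 / l_3 = 4.6977 / 0.9 = 5.219667… → 5.220

5.220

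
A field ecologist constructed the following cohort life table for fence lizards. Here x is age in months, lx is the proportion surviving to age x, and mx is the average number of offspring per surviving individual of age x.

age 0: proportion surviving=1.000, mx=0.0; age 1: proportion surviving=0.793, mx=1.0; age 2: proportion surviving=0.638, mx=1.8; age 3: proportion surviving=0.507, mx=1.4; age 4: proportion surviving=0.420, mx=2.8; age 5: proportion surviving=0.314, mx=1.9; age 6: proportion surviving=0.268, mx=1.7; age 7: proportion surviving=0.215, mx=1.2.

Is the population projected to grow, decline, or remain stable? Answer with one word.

R0 = Σ lx·mx = 0 + 0.793 + 1.1484 + 0.7098 + 1.176 + 0.5966 + 0.4556 + 0.258 = 5.1374
R0 > 1, so the population is growing.

growing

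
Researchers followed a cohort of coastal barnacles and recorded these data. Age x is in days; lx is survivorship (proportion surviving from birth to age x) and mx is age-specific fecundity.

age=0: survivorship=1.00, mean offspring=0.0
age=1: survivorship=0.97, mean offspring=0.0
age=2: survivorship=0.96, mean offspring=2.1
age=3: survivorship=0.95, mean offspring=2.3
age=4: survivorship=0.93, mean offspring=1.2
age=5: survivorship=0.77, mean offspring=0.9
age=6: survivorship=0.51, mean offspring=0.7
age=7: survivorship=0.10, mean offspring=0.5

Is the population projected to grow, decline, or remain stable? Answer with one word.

growing

R0 = Σ lx·mx = 0 + 0 + 2.016 + 2.185 + 1.116 + 0.693 + 0.357 + 0.05 = 6.417
R0 > 1, so the population is growing.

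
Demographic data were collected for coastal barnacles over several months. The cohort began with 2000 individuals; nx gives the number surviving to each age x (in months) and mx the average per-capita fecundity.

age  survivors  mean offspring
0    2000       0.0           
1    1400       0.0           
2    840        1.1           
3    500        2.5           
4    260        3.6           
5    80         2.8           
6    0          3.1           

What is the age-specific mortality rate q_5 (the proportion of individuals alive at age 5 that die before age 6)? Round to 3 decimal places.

lx = nx/n0 = nx/2000: 1, 0.7, 0.42, 0.25, 0.13, 0.04, 0
q_5 = (l_5 − l_6) / l_5 = (0.04 − 0) / 0.04
     = 0.04 / 0.04 = 1 → 1.000

1.000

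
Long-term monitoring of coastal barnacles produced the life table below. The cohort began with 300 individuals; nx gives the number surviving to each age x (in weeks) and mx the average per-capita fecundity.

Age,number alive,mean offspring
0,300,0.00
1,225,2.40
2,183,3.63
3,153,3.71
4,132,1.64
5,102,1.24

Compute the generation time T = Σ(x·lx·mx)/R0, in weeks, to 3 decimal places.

lx = nx/n0 = nx/300: 1, 0.75, 0.61, 0.51, 0.44, 0.34
lx·mx: 0, 1.8, 2.2143, 1.8921, 0.7216, 0.4216 → R0 = 7.0496
x·lx·mx: 0, 1.8, 4.4286, 5.6763, 2.8864, 2.108 → Σ = 16.8993
T = 16.8993 / 7.0496 = 2.3972… → 2.397

2.397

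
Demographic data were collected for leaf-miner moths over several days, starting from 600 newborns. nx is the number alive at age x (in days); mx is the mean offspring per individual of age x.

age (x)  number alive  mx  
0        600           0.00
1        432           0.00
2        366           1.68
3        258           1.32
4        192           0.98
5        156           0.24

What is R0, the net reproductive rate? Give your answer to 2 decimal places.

lx = nx/n0 = nx/600: 1, 0.72, 0.61, 0.43, 0.32, 0.26
lx·mx by age: 0, 0, 1.0248, 0.5676, 0.3136, 0.0624
R0 = Σ lx·mx = 1.9684 → 1.97

1.97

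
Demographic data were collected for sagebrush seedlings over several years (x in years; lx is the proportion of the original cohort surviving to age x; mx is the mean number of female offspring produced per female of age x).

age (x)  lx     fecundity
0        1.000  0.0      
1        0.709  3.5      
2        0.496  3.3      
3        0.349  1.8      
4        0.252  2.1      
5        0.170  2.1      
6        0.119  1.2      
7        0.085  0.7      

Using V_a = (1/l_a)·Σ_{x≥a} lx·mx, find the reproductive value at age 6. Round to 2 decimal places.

1.70

lx·mx for x ≥ 6: 0.1428, 0.0595 → sum = 0.2023
V_6 = 0.2023 / l_6 = 0.2023 / 0.119 = 1.7 → 1.70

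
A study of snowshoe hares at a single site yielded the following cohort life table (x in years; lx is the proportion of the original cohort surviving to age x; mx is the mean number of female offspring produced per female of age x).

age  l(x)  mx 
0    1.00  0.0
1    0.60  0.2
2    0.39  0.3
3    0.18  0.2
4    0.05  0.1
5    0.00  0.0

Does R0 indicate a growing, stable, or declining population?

R0 = Σ lx·mx = 0 + 0.12 + 0.117 + 0.036 + 0.005 + 0 = 0.278
R0 < 1, so the population is declining.

declining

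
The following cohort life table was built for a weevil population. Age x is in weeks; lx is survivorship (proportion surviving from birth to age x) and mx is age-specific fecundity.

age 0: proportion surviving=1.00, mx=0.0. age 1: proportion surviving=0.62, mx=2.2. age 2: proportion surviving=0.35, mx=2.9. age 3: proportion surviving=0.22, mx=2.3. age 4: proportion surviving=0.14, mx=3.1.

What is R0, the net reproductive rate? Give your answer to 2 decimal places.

3.32

lx·mx by age: 0, 1.364, 1.015, 0.506, 0.434
R0 = Σ lx·mx = 3.319 → 3.32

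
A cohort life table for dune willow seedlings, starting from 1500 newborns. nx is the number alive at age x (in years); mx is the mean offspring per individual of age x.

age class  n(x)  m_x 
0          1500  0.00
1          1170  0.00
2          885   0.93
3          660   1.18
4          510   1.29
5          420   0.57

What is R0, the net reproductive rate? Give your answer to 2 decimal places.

lx = nx/n0 = nx/1500: 1, 0.78, 0.59, 0.44, 0.34, 0.28
lx·mx by age: 0, 0, 0.5487, 0.5192, 0.4386, 0.1596
R0 = Σ lx·mx = 1.6661 → 1.67

1.67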